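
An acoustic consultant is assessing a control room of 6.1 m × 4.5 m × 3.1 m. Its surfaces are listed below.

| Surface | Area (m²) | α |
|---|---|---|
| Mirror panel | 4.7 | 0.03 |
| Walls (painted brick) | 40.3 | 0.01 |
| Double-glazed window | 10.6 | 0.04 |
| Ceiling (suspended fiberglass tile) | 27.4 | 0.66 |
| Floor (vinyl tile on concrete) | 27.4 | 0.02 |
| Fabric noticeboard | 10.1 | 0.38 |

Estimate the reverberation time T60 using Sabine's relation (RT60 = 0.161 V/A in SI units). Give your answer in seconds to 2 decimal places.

Equivalent absorption area: A = 4.7*0.03 + 40.3*0.01 + 10.6*0.04 + 27.4*0.66 + 27.4*0.02 + 10.1*0.38 = 23.438 m².
V = 6.1·4.5·3.1 = 85.095 m³.
T = 0.161 V/A = 0.161·85.095/23.438 = 0.58 s.

0.58 seconds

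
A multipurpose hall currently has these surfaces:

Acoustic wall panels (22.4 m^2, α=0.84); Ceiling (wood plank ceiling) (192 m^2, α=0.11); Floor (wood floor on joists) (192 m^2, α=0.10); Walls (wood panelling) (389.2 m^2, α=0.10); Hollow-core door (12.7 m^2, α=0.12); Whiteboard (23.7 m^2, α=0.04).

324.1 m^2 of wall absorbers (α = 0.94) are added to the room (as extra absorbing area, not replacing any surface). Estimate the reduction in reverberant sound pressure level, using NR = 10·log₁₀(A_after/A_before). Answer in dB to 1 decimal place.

6.1 dB

Total absorption A_before = 22.4*0.84 + 192*0.11 + 192*0.10 + 389.2*0.10 + 12.7*0.12 + 23.7*0.04
  = 18.816 + 21.120 + 19.200 + 38.920 + 1.524 + 0.948 = 100.528 m^2 sabins.
Treatment contributes 324.1·0.94 = 304.654 sabins.
A_after = 100.528 + 304.654 = 405.182 sabins.
NR = 10·log₁₀(405.182/100.528) = 6.1 dB.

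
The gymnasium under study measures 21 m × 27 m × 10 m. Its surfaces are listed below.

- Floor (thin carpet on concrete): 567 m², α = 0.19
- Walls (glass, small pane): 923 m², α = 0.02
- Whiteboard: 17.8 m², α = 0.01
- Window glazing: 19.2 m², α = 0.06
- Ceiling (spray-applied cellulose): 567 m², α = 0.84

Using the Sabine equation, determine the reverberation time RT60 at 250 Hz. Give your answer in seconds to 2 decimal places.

A = Σ Sᵢαᵢ = 567×0.19 + 923×0.02 + 17.8×0.01 + 19.2×0.06 + 567×0.84 = 603.800 sabins.
V = 21·27·10 = 5670 m³.
T = 0.161 V/A = 0.161·5670/603.800 = 1.51 s.

1.51 sec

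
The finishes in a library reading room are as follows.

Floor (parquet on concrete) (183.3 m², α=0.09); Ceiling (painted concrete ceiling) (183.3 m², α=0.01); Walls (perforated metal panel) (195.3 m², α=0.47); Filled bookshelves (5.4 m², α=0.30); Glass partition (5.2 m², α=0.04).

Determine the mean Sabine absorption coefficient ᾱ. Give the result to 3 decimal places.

Total surface area S = 572.5 m².
Weighted sum Σ Sα = 111.949.
ᾱ = A/S = 0.196.

0.196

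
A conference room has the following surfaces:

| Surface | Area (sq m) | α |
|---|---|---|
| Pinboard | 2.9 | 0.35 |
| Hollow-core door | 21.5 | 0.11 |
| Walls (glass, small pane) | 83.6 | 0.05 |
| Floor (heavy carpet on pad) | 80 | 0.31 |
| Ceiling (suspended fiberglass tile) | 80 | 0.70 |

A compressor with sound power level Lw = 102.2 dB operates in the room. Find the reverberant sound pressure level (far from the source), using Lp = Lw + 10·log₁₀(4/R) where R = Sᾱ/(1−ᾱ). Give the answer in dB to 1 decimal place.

87.0 dB

Σ(Sᵢαᵢ) = 2.9·0.35 + 21.5·0.11 + 83.6·0.05 + 80·0.31 + 80·0.70 = 88.360; total area S = 268.0 sq m.
ᾱ = 88.360/268.0 = 0.3297; R = Sᾱ/(1−ᾱ) = 88.360/(1−0.3297) = 131.822 sq m.
Lp = Lw + 10 log₁₀(4/R) = 102.2 -15.18 = 87.0 dB.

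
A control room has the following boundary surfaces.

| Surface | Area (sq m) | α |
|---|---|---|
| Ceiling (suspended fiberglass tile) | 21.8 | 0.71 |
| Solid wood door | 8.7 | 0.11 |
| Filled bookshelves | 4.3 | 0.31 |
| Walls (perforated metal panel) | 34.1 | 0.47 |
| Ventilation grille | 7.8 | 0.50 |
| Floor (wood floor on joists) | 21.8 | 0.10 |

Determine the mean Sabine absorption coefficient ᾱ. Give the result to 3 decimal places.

0.405

S = Σ Sᵢ = 21.8 + 8.7 + 4.3 + 34.1 + 7.8 + 21.8 = 98.5 sq m.
Weighted sum Σ Sα = 39.875.
ᾱ = A/S = 0.405.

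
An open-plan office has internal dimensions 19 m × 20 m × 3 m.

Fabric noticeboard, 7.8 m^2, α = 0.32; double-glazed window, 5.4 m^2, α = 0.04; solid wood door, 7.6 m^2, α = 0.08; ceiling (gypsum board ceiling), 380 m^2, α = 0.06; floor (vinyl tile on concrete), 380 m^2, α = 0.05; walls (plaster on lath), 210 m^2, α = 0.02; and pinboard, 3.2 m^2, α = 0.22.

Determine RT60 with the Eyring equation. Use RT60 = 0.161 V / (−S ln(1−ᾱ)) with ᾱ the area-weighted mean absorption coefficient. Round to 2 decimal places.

S = Σ Sᵢ = 994.0 m^2.
Absorption A = 7.8×0.32 + 5.4×0.04 + 7.6×0.08 + 380×0.06 + 380×0.05 + 210×0.02 + 3.2×0.22 = 50.024 sabins.
Mean coefficient ᾱ = A/S = 0.0503.
−S·ln(1−ᾱ) = −994.0 × ln(1 − 0.0503) = 51.299.
V = 19 × 20 × 3 = 1140 m³.
T = 0.161·V/[−S·ln(1−ᾱ)] = 0.161·1140/51.299 = 3.58 s.

3.58 s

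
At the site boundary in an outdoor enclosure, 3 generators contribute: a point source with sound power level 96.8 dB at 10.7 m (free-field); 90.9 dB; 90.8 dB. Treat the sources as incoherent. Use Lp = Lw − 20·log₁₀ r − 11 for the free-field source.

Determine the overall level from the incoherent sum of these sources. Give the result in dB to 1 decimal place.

Source at 10.7 m: Lp = 96.8 − 20·log₁₀(10.7) − 11 = 65.2 dB.
Converting to relative power and adding: 10^(65.2/10) + 10^(90.9/10) + 10^(90.8/10) = 2.436e+09.
L_total = 10·log₁₀(2.436e+09) = 93.9 dB.

93.9 dB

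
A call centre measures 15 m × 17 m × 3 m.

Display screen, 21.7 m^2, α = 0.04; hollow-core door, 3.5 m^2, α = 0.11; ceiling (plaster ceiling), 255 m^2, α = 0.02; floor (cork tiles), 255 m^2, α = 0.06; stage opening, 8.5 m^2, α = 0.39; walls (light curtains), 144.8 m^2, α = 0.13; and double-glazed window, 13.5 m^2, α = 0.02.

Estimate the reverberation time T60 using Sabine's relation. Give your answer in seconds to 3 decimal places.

Equivalent absorption area: A = 21.7×0.04 + 3.5×0.11 + 255×0.02 + 255×0.06 + 8.5×0.39 + 144.8×0.13 + 13.5×0.02 = 44.062 m^2.
Room volume: 765 m³.
Sabine: RT60 = 0.161 × 765 / 44.062 = 2.795 s.

2.795 s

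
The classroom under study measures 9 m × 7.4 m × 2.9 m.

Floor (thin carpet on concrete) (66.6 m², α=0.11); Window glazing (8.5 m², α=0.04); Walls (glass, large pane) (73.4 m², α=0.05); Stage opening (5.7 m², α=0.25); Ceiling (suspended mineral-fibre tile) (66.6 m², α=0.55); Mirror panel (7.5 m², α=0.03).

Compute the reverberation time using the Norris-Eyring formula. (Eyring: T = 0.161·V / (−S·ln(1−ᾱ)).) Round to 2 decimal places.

Total surface area S = 66.6 + 8.5 + 73.4 + 5.7 + 66.6 + 7.5 = 228.3 m².
Σ(Sᵢαᵢ) = 66.6×0.11 + 8.5×0.04 + 73.4×0.05 + 5.7×0.25 + 66.6×0.55 + 7.5×0.03 = 49.616.
ᾱ = 49.616 / 228.3 = 0.2173.
Eyring denominator: −S ln(1−ᾱ) = 55.935.
V = 9 × 7.4 × 2.9 = 193.14 m³.
RT60 = 0.161 × 193.14 / 55.935 = 0.56 s.

0.56 seconds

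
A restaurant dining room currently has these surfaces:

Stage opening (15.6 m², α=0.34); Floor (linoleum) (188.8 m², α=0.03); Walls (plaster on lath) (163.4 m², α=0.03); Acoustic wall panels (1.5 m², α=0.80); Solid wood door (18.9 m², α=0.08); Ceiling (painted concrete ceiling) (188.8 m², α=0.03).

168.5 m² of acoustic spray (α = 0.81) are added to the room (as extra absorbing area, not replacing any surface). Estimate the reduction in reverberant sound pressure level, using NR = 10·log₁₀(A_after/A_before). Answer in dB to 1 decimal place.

8.2 dB

Equivalent absorption area: A_before = 15.6×0.34 + 188.8×0.03 + 163.4×0.03 + 1.5×0.80 + 18.9×0.08 + 188.8×0.03 = 24.246 m².
Added absorption = 168.5 × 0.81 = 136.485 sabins.
A_after = 24.246 + 136.485 = 160.731 sabins.
Reduction = 10 log₁₀(A_after/A_before) = 10 log₁₀(6.6292) = 8.2 dB.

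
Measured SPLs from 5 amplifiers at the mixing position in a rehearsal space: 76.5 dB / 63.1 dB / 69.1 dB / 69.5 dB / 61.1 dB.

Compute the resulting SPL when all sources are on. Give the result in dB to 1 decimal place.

78.1 dB

Converting to relative power and adding: 10^(76.5/10) + 10^(63.1/10) + 10^(69.1/10) + 10^(69.5/10) + 10^(61.1/10) = 6.504e+07.
Combined level = 10 log₁₀(6.504e+07) = 78.1 dB.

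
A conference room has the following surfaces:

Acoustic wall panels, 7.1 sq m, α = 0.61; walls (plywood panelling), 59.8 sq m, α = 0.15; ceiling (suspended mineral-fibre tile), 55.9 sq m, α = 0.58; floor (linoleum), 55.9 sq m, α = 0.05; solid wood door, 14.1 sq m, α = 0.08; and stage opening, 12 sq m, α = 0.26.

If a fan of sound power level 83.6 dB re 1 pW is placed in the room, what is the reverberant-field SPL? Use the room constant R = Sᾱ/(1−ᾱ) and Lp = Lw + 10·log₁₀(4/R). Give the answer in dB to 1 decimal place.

71.1 dB

Σ(Sᵢαᵢ) = 7.1×0.61 + 59.8×0.15 + 55.9×0.58 + 55.9×0.05 + 14.1×0.08 + 12×0.26 = 52.766; total area S = 204.8 sq m.
ᾱ = 0.2576, so room constant R = A/(1−ᾱ) = 71.075 sq m.
Lp = Lw + 10 log₁₀(4/R) = 83.6 -12.50 = 71.1 dB.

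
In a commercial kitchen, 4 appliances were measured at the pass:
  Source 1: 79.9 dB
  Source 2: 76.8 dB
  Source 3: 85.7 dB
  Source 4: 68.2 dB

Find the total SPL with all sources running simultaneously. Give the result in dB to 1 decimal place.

Converting to relative power and adding: 10^(79.9/10) + 10^(76.8/10) + 10^(85.7/10) + 10^(68.2/10) = 5.237e+08.
L_total = 10·log₁₀(5.237e+08) = 87.2 dB.

87.2 dB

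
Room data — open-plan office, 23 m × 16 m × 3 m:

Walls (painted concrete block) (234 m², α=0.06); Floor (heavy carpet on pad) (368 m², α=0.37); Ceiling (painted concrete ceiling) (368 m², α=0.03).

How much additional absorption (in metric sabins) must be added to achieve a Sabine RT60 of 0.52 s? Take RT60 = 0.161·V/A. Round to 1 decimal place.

180.6 sabins

A₁ = Σ Sᵢαᵢ = 234×0.06 + 368×0.37 + 368×0.03 = 161.240 sabins.
Target A₂ = 0.161·1104/0.52 = 341.815 sabins (V = 1104 m³).
Shortfall: 341.815 − 161.240 = 180.6 sabins.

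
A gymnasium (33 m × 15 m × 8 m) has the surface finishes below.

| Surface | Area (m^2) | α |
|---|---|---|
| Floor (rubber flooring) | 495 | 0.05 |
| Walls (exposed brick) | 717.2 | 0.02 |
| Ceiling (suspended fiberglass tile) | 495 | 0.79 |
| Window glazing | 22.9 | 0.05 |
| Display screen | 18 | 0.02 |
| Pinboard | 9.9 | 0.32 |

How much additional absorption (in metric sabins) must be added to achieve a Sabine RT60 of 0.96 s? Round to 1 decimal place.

Total absorption A₁ = 495×0.05 + 717.2×0.02 + 495×0.79 + 22.9×0.05 + 18×0.02 + 9.9×0.32
  = 24.750 + 14.344 + 391.050 + 1.145 + 0.360 + 3.168 = 434.817 m^2 sabins.
Target A₂ = 0.161·3960/0.96 = 664.125 sabins (V = 3960 m³).
Shortfall: 664.125 − 434.817 = 229.3 sabins.

229.3 sabins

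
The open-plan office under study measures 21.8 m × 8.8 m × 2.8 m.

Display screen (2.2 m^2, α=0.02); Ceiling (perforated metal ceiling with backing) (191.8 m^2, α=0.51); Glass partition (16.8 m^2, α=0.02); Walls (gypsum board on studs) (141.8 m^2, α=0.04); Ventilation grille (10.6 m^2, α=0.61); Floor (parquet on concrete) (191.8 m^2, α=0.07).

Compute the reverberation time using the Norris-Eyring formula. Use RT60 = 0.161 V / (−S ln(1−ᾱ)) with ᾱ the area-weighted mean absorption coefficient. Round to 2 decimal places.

0.62 s

Total surface area S = 2.2 + 191.8 + 16.8 + 141.8 + 10.6 + 191.8 = 555.0 m^2.
Absorption A = 2.2×0.02 + 191.8×0.51 + 16.8×0.02 + 141.8×0.04 + 10.6×0.61 + 191.8×0.07 = 123.762 sabins.
ᾱ = 123.762 / 555.0 = 0.2230.
Eyring denominator: −S ln(1−ᾱ) = 140.035.
V = 21.8 × 8.8 × 2.8 = 537.152 m³.
T = 0.161·V/[−S·ln(1−ᾱ)] = 0.161·537.152/140.035 = 0.62 s.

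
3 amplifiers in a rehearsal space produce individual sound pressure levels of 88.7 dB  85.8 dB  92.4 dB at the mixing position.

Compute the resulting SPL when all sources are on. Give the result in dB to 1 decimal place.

Sum in the linear (power) domain: Σ 10^(Lᵢ/10) = 10^(88.7/10) + 10^(85.8/10) + 10^(92.4/10) = 2.859e+09.
L_total = 10·log₁₀(2.859e+09) = 94.6 dB.

94.6 dB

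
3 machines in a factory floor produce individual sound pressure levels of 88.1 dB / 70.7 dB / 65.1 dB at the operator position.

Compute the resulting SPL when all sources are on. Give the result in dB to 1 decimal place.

88.2 dB

Σ 10^(Lᵢ/10) = 6.606e+08.
Back to dB: 10·log₁₀ Σ = 88.2 dB.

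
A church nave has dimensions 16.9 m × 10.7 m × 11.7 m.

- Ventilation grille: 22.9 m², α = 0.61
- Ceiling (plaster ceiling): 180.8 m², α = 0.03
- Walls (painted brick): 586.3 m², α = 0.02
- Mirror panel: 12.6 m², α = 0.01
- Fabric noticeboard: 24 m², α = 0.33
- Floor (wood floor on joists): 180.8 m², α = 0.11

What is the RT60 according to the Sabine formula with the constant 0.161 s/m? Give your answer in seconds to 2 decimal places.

5.77 s

Summing Sᵢαᵢ: 13.969 + 5.424 + 11.726 + 0.126 + 7.920 + 19.888 → A = 59.053 sabins.
Volume V = 16.9 × 10.7 × 11.7 = 2115.711 m³.
T = 0.161 V/A = 0.161·2115.711/59.053 = 5.77 s.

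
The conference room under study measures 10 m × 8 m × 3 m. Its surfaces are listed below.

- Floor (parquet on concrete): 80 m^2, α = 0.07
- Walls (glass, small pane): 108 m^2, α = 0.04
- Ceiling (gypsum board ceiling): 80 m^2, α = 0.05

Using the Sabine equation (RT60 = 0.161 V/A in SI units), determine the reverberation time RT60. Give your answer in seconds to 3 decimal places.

2.776 s

Summing Sᵢαᵢ: 5.600 + 4.320 + 4.000 → A = 13.920 sabins.
Room volume: 240 m³.
T = 0.161 V/A = 0.161·240/13.920 = 2.776 s.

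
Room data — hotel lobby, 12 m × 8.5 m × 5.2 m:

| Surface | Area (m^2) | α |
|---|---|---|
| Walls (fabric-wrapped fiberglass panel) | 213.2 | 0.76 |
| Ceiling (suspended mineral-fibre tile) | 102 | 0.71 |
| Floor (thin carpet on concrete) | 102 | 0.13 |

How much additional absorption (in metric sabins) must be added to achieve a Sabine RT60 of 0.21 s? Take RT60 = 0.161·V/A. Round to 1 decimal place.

Total absorption A₁ = 213.2*0.76 + 102*0.71 + 102*0.13
  = 162.032 + 72.420 + 13.260 = 247.712 m^2 sabins.
V = 530.4 m³. Required absorption A₂ = 0.161 × 530.4 / 0.21 = 406.640 sabins.
ΔA = A₂ − A₁ = 406.640 − 247.712 = 158.9 sabins.

158.9 sabins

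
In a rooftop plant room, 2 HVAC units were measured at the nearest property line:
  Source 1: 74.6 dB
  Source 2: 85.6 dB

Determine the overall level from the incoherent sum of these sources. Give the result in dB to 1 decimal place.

Converting to relative power and adding: 10^(74.6/10) + 10^(85.6/10) = 3.919e+08.
Combined level = 10 log₁₀(3.919e+08) = 85.9 dB.

85.9 dB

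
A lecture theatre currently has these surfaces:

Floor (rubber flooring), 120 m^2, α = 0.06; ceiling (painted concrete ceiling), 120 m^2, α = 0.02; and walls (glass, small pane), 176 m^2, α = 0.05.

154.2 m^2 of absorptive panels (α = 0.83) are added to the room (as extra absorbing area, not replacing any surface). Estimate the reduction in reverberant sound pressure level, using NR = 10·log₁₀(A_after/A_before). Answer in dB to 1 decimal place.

A_before = Σ Sᵢαᵢ = 120·0.06 + 120·0.02 + 176·0.05 = 18.400 sabins.
Added absorption = 154.2 × 0.83 = 127.986 sabins.
New total A_after = 146.386 sabins.
Reduction = 10 log₁₀(A_after/A_before) = 10 log₁₀(7.9558) = 9.0 dB.

9.0 dB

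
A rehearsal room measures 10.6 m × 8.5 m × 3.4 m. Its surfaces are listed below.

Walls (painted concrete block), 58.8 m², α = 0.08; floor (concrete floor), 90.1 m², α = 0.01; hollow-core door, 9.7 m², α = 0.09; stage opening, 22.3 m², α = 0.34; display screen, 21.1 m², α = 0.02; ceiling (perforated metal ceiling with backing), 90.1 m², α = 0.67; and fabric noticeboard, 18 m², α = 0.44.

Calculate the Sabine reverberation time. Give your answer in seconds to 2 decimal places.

0.60 sec

Equivalent absorption area: A = 58.8·0.08 + 90.1·0.01 + 9.7·0.09 + 22.3·0.34 + 21.1·0.02 + 90.1·0.67 + 18·0.44 = 82.769 m².
V = 10.6·8.5·3.4 = 306.34 m³.
T = 0.161 V/A = 0.161·306.34/82.769 = 0.60 s.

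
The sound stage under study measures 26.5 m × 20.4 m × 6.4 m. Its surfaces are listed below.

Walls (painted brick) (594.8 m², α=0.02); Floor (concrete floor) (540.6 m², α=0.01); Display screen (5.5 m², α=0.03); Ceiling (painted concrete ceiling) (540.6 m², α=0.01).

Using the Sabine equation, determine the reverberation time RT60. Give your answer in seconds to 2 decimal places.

24.35 s

Equivalent absorption area: A = 594.8*0.02 + 540.6*0.01 + 5.5*0.03 + 540.6*0.01 = 22.873 m².
Volume V = 26.5 × 20.4 × 6.4 = 3459.84 m³.
RT60 = 0.161 · V / A = 0.161 × 3459.84 / 22.873 = 24.35 s.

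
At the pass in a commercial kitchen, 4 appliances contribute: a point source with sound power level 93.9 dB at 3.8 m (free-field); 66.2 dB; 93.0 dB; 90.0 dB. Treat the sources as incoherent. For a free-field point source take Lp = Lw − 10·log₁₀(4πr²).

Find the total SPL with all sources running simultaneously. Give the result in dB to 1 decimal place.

94.8 dB

Source at 3.8 m: Lp = 93.9 − 10·log₁₀(4π·3.8²) = 93.9 − 10·log₁₀(181.458) = 71.3 dB.
Σ 10^(Lᵢ/10) = 3.013e+09.
L_total = 10·log₁₀(3.013e+09) = 94.8 dB.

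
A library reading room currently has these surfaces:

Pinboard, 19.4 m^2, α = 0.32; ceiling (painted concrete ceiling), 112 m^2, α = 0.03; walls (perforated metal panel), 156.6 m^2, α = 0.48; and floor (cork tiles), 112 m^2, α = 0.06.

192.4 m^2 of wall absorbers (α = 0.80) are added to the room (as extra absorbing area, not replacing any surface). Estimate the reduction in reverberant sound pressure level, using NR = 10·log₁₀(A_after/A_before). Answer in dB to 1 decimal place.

Total absorption A_before = 19.4*0.32 + 112*0.03 + 156.6*0.48 + 112*0.06
  = 6.208 + 3.360 + 75.168 + 6.720 = 91.456 m^2 sabins.
Treatment contributes 192.4·0.80 = 153.920 sabins.
A_after = 91.456 + 153.920 = 245.376 sabins.
NR = 10·log₁₀(245.376/91.456) = 4.3 dB.

4.3 dB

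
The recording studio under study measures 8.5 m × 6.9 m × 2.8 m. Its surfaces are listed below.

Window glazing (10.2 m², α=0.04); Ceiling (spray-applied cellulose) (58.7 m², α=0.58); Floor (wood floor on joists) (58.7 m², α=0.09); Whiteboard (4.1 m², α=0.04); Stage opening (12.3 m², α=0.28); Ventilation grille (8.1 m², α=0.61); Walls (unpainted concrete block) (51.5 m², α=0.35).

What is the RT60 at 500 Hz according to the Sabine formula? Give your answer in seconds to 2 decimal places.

Total absorption A = 10.2*0.04 + 58.7*0.58 + 58.7*0.09 + 4.1*0.04 + 12.3*0.28 + 8.1*0.61 + 51.5*0.35
  = 0.408 + 34.046 + 5.283 + 0.164 + 3.444 + 4.941 + 18.025 = 66.311 m² sabins.
Room volume: 164.22 m³.
RT60 = 0.161 · V / A = 0.161 × 164.22 / 66.311 = 0.40 s.

0.40 sec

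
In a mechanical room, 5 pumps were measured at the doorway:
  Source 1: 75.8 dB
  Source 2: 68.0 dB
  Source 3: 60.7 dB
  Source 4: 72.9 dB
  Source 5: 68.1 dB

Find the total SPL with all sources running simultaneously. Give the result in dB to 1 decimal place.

Σ 10^(Lᵢ/10) = 7.146e+07.
Combined level = 10 log₁₀(7.146e+07) = 78.5 dB.

78.5 dB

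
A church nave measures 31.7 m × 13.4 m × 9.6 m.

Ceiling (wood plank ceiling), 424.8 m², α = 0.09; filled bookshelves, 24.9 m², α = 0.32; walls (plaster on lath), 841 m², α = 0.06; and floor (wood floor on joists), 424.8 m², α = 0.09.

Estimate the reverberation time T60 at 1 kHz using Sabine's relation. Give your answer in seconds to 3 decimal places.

4.867 s

Summing Sᵢαᵢ: 38.232 + 7.968 + 50.460 + 38.232 → A = 134.892 sabins.
Room volume: 4077.888 m³.
RT60 = 0.161 · V / A = 0.161 × 4077.888 / 134.892 = 4.867 s.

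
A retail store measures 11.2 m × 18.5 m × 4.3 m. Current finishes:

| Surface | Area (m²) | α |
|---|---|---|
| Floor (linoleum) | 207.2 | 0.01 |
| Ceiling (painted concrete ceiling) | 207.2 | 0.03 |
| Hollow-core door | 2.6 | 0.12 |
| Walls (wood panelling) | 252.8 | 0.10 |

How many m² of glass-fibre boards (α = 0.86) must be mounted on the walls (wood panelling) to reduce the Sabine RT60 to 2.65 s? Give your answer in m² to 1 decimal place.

Total absorption A₁ = 207.2*0.01 + 207.2*0.03 + 2.6*0.12 + 252.8*0.10
  = 2.072 + 6.216 + 0.312 + 25.280 = 33.880 m² sabins.
Required A₂ = 0.161·890.96/2.65 = 54.130 sabins.
Absorption to add: 54.130 − 33.880 = 20.250 sabins.
Each m² of panel replacing the walls (wood panelling) adds (0.86 − 0.10) = 0.76 sabins.
Area = ΔA/Δα = 20.250/0.76 = 26.6 m².

26.6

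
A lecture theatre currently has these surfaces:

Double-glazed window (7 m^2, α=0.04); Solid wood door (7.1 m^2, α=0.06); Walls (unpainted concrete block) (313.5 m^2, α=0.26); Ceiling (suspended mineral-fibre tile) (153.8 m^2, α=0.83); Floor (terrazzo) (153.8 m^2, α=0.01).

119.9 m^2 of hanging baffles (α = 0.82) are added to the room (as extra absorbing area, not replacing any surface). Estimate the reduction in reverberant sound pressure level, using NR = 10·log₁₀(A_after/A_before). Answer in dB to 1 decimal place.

A_before = Σ Sᵢαᵢ = 7×0.04 + 7.1×0.06 + 313.5×0.26 + 153.8×0.83 + 153.8×0.01 = 211.408 sabins.
Added absorption = 119.9 × 0.82 = 98.318 sabins.
New total A_after = 309.726 sabins.
NR = 10·log₁₀(309.726/211.408) = 1.7 dB.

1.7 dB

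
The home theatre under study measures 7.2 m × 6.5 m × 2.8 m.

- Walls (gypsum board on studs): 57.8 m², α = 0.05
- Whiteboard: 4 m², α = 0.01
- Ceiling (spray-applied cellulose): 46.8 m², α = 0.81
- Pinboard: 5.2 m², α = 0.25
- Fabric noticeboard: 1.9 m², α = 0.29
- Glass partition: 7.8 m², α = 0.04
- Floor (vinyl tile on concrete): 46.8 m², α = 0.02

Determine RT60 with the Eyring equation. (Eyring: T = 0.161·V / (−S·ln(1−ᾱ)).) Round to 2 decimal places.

0.42 s

Total surface area S = 57.8 + 4 + 46.8 + 5.2 + 1.9 + 7.8 + 46.8 = 170.3 m².
Absorption A = 57.8·0.05 + 4·0.01 + 46.8·0.81 + 5.2·0.25 + 1.9·0.29 + 7.8·0.04 + 46.8·0.02 = 43.937 sabins.
Mean coefficient ᾱ = A/S = 0.2580.
Eyring denominator: −S ln(1−ᾱ) = 50.819.
V = 7.2 × 6.5 × 2.8 = 131.04 m³.
T = 0.161·V/[−S·ln(1−ᾱ)] = 0.161·131.04/50.819 = 0.42 s.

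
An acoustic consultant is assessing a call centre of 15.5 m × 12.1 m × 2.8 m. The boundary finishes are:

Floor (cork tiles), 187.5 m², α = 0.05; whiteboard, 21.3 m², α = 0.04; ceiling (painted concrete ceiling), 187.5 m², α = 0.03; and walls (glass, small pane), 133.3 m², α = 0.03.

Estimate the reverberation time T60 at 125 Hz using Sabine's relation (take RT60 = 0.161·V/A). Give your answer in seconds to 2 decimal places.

A = Σ Sᵢαᵢ = 187.5·0.05 + 21.3·0.04 + 187.5·0.03 + 133.3·0.03 = 19.851 sabins.
Volume V = 15.5 × 12.1 × 2.8 = 525.14 m³.
RT60 = 0.161 · V / A = 0.161 × 525.14 / 19.851 = 4.26 s.

4.26 sec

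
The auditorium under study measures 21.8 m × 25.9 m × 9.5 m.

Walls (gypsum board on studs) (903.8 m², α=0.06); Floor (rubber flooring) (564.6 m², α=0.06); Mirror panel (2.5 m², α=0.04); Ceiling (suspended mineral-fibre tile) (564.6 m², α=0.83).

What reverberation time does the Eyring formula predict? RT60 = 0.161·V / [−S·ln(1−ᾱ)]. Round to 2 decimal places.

1.33 sec

Total surface area S = 903.8 + 564.6 + 2.5 + 564.6 = 2035.5 m².
Absorption A = 903.8·0.06 + 564.6·0.06 + 2.5·0.04 + 564.6·0.83 = 556.822 sabins.
ᾱ = 556.822 / 2035.5 = 0.2736.
Eyring denominator: −S ln(1−ᾱ) = 650.657.
V = 21.8 × 25.9 × 9.5 = 5363.89 m³.
T = 0.161·V/[−S·ln(1−ᾱ)] = 0.161·5363.89/650.657 = 1.33 s.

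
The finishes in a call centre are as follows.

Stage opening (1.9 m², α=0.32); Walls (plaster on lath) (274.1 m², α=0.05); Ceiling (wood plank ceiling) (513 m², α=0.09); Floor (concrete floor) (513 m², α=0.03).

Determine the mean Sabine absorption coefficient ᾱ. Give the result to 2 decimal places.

0.06

S = Σ Sᵢ = 1.9 + 274.1 + 513 + 513 = 1302.0 m².
A = 1.9·0.32 + 274.1·0.05 + 513·0.09 + 513·0.03 = 75.873 sabins.
ᾱ = 75.873 / 1302.0 = 0.06.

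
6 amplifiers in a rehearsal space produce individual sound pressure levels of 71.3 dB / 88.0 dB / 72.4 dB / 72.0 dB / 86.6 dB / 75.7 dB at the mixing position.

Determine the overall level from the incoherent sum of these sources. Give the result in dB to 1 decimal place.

90.7 dB

Σ 10^(Lᵢ/10) = 1.172e+09.
Back to dB: 10·log₁₀ Σ = 90.7 dB.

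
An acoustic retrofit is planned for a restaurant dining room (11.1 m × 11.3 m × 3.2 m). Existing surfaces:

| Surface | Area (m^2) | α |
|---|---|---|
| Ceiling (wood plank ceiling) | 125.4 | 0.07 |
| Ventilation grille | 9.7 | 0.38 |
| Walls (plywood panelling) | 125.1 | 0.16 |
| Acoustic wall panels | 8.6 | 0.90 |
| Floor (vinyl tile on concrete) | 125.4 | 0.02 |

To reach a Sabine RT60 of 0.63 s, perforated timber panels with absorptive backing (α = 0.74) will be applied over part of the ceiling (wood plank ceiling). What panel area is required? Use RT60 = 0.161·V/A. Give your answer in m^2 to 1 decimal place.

A₁ = Σ Sᵢαᵢ = 125.4·0.07 + 9.7·0.38 + 125.1·0.16 + 8.6·0.90 + 125.4·0.02 = 42.728 sabins.
Required A₂ = 0.161·401.376/0.63 = 102.574 sabins.
Absorption to add: 102.574 − 42.728 = 59.846 sabins.
Net gain per m^2: Δα = 0.74 − 0.07 = 0.67.
Area = ΔA/Δα = 59.846/0.67 = 89.3 m^2.

89.3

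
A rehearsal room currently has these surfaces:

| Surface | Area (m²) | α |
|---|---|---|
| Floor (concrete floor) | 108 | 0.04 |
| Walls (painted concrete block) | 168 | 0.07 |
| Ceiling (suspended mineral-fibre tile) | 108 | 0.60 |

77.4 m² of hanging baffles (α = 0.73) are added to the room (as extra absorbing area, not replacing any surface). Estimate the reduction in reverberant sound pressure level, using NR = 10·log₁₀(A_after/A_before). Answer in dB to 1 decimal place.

2.3 dB

Total absorption A_before = 108*0.04 + 168*0.07 + 108*0.60
  = 4.320 + 11.760 + 64.800 = 80.880 m² sabins.
Added absorption = 77.4 × 0.73 = 56.502 sabins.
New total A_after = 137.382 sabins.
NR = 10·log₁₀(137.382/80.880) = 2.3 dB.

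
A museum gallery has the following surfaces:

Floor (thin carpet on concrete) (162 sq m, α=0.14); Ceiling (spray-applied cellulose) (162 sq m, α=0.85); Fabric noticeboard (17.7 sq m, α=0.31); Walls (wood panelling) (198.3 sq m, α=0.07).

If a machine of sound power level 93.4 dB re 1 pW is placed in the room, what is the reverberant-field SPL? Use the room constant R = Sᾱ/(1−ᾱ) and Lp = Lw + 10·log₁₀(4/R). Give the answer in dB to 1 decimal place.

75.1 dB

A = 179.748 sabins; S = 540.0 sq m.
ᾱ = 179.748/540.0 = 0.3329; R = Sᾱ/(1−ᾱ) = 179.748/(1−0.3329) = 269.447 sq m.
Lp = Lw + 10 log₁₀(4/R) = 93.4 -18.28 = 75.1 dB.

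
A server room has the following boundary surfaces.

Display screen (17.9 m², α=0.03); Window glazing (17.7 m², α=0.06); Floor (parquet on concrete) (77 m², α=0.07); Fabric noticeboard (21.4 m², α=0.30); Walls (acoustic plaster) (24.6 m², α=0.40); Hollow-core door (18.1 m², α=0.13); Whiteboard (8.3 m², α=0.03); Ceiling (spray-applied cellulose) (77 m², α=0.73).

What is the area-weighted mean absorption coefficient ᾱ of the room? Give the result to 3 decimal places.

0.313

S = Σ Sᵢ = 17.9 + 17.7 + 77 + 21.4 + 24.6 + 18.1 + 8.3 + 77 = 262.0 m².
A = 17.9·0.03 + 17.7·0.06 + 77·0.07 + 21.4·0.30 + 24.6·0.40 + 18.1·0.13 + 8.3·0.03 + 77·0.73 = 82.061 sabins.
ᾱ = 82.061 / 262.0 = 0.313.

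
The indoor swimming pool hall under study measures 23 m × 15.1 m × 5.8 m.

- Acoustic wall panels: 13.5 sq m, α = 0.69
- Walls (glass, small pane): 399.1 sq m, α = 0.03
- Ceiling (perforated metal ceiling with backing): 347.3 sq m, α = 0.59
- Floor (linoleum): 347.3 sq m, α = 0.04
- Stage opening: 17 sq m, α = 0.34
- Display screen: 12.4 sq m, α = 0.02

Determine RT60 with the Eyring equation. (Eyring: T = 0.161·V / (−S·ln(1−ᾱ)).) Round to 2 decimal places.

S = Σ Sᵢ = 1136.6 sq m.
Absorption A = 13.5×0.69 + 399.1×0.03 + 347.3×0.59 + 347.3×0.04 + 17×0.34 + 12.4×0.02 = 246.115 sabins.
Mean coefficient ᾱ = A/S = 0.2165.
−S·ln(1−ᾱ) = −1136.6 × ln(1 − 0.2165) = 277.312.
V = 23 × 15.1 × 5.8 = 2014.34 m³.
T = 0.161·V/[−S·ln(1−ᾱ)] = 0.161·2014.34/277.312 = 1.17 s.

1.17 sec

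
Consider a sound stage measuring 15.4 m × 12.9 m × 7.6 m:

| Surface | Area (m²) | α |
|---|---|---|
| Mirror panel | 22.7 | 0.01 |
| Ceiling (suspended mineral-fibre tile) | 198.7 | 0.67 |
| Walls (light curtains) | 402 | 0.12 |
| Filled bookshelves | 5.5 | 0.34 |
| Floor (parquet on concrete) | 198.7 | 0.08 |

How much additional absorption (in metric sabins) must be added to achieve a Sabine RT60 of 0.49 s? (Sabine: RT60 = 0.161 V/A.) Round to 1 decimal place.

A₁ = Σ Sᵢαᵢ = 22.7·0.01 + 198.7·0.67 + 402·0.12 + 5.5·0.34 + 198.7·0.08 = 199.362 sabins.
For T = 0.49 s, need A₂ = 0.161·V/T = 0.161·1509.816/0.49 = 496.082 sabins.
Shortfall: 496.082 − 199.362 = 296.7 sabins.

296.7 sabins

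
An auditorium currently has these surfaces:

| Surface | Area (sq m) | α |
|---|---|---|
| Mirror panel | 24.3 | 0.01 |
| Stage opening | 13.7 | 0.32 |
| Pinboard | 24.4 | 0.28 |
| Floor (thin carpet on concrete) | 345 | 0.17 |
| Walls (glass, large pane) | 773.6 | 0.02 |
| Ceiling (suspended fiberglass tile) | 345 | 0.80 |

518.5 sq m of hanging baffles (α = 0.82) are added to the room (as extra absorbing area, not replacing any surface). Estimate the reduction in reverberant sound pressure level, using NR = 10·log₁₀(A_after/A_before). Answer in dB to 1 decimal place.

3.4 dB

Equivalent absorption area: A_before = 24.3*0.01 + 13.7*0.32 + 24.4*0.28 + 345*0.17 + 773.6*0.02 + 345*0.80 = 361.581 sq m.
Added absorption = 518.5 × 0.82 = 425.170 sabins.
New total A_after = 786.751 sabins.
NR = 10·log₁₀(786.751/361.581) = 3.4 dB.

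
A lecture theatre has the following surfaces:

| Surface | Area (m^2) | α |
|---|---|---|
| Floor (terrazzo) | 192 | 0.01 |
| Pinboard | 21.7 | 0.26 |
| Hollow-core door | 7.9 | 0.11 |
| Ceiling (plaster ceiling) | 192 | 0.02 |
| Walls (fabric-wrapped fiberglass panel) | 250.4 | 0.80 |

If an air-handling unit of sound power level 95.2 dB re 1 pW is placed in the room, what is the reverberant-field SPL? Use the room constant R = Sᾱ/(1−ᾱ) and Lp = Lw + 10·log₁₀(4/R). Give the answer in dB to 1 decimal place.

76.3 dB

Σ(Sᵢαᵢ) = 192·0.01 + 21.7·0.26 + 7.9·0.11 + 192·0.02 + 250.4·0.80 = 212.591; total area S = 664.0 m^2.
ᾱ = 212.591/664.0 = 0.3202; R = Sᾱ/(1−ᾱ) = 212.591/(1−0.3202) = 312.726 m^2.
Lp = Lw + 10 log₁₀(4/R) = 95.2 -18.93 = 76.3 dB.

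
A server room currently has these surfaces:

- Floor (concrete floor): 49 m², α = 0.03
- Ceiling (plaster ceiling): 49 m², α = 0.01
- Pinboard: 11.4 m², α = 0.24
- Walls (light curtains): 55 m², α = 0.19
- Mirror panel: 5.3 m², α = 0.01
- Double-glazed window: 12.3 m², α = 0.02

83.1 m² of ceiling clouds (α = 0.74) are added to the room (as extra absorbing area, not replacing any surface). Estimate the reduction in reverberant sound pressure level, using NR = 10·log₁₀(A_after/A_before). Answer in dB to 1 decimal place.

A_before = Σ Sᵢαᵢ = 49·0.03 + 49·0.01 + 11.4·0.24 + 55·0.19 + 5.3·0.01 + 12.3·0.02 = 15.445 sabins.
Added absorption = 83.1 × 0.74 = 61.494 sabins.
New total A_after = 76.939 sabins.
NR = 10·log₁₀(76.939/15.445) = 7.0 dB.

7.0 dB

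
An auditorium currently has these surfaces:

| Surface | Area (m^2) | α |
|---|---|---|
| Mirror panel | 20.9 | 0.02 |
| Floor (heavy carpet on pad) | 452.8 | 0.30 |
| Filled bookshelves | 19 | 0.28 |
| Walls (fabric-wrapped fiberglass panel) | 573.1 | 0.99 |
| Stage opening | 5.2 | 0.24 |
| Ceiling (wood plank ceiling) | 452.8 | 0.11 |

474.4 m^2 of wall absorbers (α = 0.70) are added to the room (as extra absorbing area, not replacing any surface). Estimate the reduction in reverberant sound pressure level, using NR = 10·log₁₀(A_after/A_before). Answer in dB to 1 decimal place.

Equivalent absorption area: A_before = 20.9×0.02 + 452.8×0.30 + 19×0.28 + 573.1×0.99 + 5.2×0.24 + 452.8×0.11 = 760.003 m^2.
Added absorption = 474.4 × 0.70 = 332.080 sabins.
New total A_after = 1092.083 sabins.
Reduction = 10 log₁₀(A_after/A_before) = 10 log₁₀(1.4369) = 1.6 dB.

1.6 dB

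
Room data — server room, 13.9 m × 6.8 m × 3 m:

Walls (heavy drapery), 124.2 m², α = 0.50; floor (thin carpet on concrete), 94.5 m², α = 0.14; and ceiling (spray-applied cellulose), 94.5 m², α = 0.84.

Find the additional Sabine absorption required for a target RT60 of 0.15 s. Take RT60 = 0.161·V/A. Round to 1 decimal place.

149.6 sabins

Equivalent absorption area: A₁ = 124.2·0.50 + 94.5·0.14 + 94.5·0.84 = 154.710 m².
Target A₂ = 0.161·283.56/0.15 = 304.354 sabins (V = 283.56 m³).
Additional absorption ΔA = 304.354 − 154.710 = 149.6 sabins.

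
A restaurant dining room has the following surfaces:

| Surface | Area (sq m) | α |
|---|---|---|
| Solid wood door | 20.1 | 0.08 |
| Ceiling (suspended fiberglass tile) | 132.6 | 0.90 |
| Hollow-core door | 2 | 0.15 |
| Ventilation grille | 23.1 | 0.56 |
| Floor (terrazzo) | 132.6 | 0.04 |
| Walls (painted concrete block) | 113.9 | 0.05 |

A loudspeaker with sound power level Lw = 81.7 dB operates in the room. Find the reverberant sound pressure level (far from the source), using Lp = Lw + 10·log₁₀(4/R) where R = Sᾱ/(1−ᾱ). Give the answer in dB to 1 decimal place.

64.3 dB

A = 145.183 sabins; S = 424.3 sq m.
ᾱ = 0.3422, so room constant R = A/(1−ᾱ) = 220.710 sq m.
Lp = 81.7 + 10·log₁₀(4/220.710) = 81.7 + (-17.42) = 64.3 dB.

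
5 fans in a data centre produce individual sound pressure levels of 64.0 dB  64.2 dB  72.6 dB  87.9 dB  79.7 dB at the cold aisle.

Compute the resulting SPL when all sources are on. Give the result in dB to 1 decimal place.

Converting to relative power and adding: 10^(64.0/10) + 10^(64.2/10) + 10^(72.6/10) + 10^(87.9/10) + 10^(79.7/10) = 7.333e+08.
Combined level = 10 log₁₀(7.333e+08) = 88.7 dB.

88.7 dB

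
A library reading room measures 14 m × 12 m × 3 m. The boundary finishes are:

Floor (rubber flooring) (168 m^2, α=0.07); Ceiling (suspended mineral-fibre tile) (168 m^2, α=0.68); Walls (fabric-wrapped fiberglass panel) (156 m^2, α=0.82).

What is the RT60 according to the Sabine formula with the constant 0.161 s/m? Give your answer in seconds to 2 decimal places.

0.32 s

A = Σ Sᵢαᵢ = 168*0.07 + 168*0.68 + 156*0.82 = 253.920 sabins.
Room volume: 504 m³.
RT60 = 0.161 · V / A = 0.161 × 504 / 253.920 = 0.32 s.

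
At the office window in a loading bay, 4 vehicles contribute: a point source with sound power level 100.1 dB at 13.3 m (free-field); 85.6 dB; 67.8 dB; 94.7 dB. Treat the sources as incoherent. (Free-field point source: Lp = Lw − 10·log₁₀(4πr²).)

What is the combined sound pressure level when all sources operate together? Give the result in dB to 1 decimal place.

Source at 13.3 m: Lp = 100.1 − 10·log₁₀(4π·13.3²) = 100.1 − 10·log₁₀(2222.865) = 66.6 dB.
Sum in the linear (power) domain: Σ 10^(Lᵢ/10) = 10^(66.6/10) + 10^(85.6/10) + 10^(67.8/10) + 10^(94.7/10) = 3.325e+09.
Back to dB: 10·log₁₀ Σ = 95.2 dB.

95.2 dB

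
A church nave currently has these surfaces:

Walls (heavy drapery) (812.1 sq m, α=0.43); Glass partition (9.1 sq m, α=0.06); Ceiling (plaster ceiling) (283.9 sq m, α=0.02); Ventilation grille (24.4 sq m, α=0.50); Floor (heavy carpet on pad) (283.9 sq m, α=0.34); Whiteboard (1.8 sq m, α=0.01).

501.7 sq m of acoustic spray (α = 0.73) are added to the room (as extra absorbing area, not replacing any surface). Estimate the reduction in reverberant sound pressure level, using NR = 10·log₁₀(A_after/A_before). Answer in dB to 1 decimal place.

Summing Sᵢαᵢ: 349.203 + 0.546 + 5.678 + 12.200 + 96.526 + 0.018 → A_before = 464.171 sabins.
Added absorption = 501.7 × 0.73 = 366.241 sabins.
A_after = 464.171 + 366.241 = 830.412 sabins.
NR = 10·log₁₀(830.412/464.171) = 2.5 dB.

2.5 dB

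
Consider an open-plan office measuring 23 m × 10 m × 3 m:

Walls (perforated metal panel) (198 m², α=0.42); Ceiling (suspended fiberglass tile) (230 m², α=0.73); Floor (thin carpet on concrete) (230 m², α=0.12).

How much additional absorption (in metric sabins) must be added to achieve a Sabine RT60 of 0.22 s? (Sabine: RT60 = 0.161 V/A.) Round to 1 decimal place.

Total absorption A₁ = 198·0.42 + 230·0.73 + 230·0.12
  = 83.160 + 167.900 + 27.600 = 278.660 m² sabins.
For T = 0.22 s, need A₂ = 0.161·V/T = 0.161·690/0.22 = 504.955 sabins.
Shortfall: 504.955 − 278.660 = 226.3 sabins.

226.3 sabins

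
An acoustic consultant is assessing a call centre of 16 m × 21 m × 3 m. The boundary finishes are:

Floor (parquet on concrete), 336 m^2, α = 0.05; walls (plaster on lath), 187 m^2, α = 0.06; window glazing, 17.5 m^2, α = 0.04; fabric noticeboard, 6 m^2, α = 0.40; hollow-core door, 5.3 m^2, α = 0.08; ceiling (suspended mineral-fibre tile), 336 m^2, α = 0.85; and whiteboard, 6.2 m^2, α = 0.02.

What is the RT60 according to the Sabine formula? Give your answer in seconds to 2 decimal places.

0.51 s

Equivalent absorption area: A = 336×0.05 + 187×0.06 + 17.5×0.04 + 6×0.40 + 5.3×0.08 + 336×0.85 + 6.2×0.02 = 317.268 m^2.
V = 16·21·3 = 1008 m³.
Sabine: RT60 = 0.161 × 1008 / 317.268 = 0.51 s.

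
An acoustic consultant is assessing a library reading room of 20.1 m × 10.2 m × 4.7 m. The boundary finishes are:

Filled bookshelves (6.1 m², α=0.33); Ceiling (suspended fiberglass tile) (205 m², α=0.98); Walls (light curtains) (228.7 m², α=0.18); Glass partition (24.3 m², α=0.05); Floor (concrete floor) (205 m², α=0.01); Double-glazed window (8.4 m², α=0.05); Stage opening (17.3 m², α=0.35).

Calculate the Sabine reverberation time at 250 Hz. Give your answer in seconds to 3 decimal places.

Equivalent absorption area: A = 6.1×0.33 + 205×0.98 + 228.7×0.18 + 24.3×0.05 + 205×0.01 + 8.4×0.05 + 17.3×0.35 = 253.819 m².
Volume V = 20.1 × 10.2 × 4.7 = 963.594 m³.
T = 0.161 V/A = 0.161·963.594/253.819 = 0.611 s.

0.611 s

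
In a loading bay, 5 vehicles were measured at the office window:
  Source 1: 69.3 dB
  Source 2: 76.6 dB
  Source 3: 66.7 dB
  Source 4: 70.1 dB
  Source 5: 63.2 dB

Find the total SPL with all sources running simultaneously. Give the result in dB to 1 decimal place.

78.5 dB

Converting to relative power and adding: 10^(69.3/10) + 10^(76.6/10) + 10^(66.7/10) + 10^(70.1/10) + 10^(63.2/10) = 7.122e+07.
L_total = 10·log₁₀(7.122e+07) = 78.5 dB.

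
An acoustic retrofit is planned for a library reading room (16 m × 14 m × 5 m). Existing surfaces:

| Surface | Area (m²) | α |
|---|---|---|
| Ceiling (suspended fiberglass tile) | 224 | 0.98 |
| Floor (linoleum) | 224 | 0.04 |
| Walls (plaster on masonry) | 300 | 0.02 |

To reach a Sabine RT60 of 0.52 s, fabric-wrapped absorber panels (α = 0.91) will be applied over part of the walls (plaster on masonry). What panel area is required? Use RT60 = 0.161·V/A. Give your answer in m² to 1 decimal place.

126.2

A₁ = Σ Sᵢαᵢ = 224·0.98 + 224·0.04 + 300·0.02 = 234.480 sabins.
Required A₂ = 0.161·1120/0.52 = 346.769 sabins.
ΔA needed = 346.769 − 234.480 = 112.289 sabins.
Net gain per m²: Δα = 0.91 − 0.02 = 0.89.
Panel area = 112.289 / 0.89 = 126.2 m².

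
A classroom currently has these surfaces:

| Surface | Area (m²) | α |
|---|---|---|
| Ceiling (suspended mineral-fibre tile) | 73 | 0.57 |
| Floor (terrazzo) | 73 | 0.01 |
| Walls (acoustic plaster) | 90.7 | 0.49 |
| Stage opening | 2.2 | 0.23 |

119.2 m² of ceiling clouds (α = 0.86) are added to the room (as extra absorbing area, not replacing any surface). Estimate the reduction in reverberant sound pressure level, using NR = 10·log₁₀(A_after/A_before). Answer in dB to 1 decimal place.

3.4 dB

Equivalent absorption area: A_before = 73*0.57 + 73*0.01 + 90.7*0.49 + 2.2*0.23 = 87.289 m².
Added absorption = 119.2 × 0.86 = 102.512 sabins.
A_after = 87.289 + 102.512 = 189.801 sabins.
NR = 10·log₁₀(189.801/87.289) = 3.4 dB.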